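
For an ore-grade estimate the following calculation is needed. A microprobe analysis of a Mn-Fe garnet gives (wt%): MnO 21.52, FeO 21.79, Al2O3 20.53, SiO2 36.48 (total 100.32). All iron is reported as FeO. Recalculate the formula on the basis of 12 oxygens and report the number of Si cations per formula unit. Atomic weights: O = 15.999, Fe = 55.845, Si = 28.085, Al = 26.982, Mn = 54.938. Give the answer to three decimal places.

MnO: 21.52/70.937 = 0.30337 mol → 0.30337 mol Mn, 0.30337 mol O.
FeO: 21.79/71.844 = 0.30330 mol → 0.30330 mol Fe, 0.30330 mol O.
Al2O3: 20.53/101.961 = 0.20135 mol → 0.40270 mol Al, 0.60405 mol O.
SiO2: 36.48/60.083 = 0.60716 mol → 0.60716 mol Si, 1.21432 mol O.
Total oxygen = 2.42504 mol. Normalization factor = 12/2.42504 = 4.94837.
Si per 12 O = 0.60716 × 4.94837 = 3.004.

3.004 Si apfu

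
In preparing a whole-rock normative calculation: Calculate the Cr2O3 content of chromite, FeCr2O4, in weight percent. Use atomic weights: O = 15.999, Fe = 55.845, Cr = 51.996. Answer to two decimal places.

67.90 wt%

Formula mass = 223.833 g/mol.
2 Cr → 1.0000 mol Cr2O3 per formula unit; M(Cr2O3) = 151.989, so Cr2O3 mass = 151.989 g.
151.989/223.833 × 100 = 67.90 wt%.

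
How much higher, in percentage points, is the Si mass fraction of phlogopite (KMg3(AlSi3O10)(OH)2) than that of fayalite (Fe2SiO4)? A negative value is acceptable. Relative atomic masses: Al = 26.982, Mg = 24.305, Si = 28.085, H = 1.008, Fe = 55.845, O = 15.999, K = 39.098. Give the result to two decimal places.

6.41 percentage points

First mineral: 84.255 g Si in 417.254 g formula = 20.19 wt% Si.
Second mineral: 28.085 g Si in 203.771 g formula = 13.78 wt% Si.
20.19% − 13.78% gives a difference of 6.41 percentage points.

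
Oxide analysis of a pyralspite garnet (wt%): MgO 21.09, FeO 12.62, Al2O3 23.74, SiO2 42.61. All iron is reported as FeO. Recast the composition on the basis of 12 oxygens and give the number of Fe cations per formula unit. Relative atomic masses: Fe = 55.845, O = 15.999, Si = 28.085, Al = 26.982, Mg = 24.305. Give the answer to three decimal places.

21.09 wt% MgO ÷ 40.304 g/mol = 0.52327 mol, giving 0.52327 Mg and 0.52327 O.
12.62 wt% FeO ÷ 71.844 g/mol = 0.17566 mol, giving 0.17566 Fe and 0.17566 O.
23.74 wt% Al2O3 ÷ 101.961 g/mol = 0.23283 mol, giving 0.46566 Al and 0.69849 O.
42.61 wt% SiO2 ÷ 60.083 g/mol = 0.70919 mol, giving 0.70919 Si and 1.41838 O.
Oxygen sums to 2.81580; scaling by 12/2.81580 = 4.26167 puts the formula on 12 O.
Fe: 0.17566 × 4.26167 = 0.749 atoms per formula unit.

0.749 Fe apfu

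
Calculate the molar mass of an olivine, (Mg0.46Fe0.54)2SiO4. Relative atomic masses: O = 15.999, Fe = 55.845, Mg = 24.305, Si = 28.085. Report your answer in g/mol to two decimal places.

The formula mass is the sum 0.92(24.305) + 1.08(55.845) + 1(28.085) + 4(15.999).

174.75 g/mol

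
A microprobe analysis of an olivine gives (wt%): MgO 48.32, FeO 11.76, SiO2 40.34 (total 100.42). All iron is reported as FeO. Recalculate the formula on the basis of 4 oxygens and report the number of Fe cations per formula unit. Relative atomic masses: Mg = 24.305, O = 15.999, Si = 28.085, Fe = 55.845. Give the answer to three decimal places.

MgO (M=40.304): mol = 1.19889; Mg = 1.19889, O = 1.19889.
FeO (M=71.844): mol = 0.16369; Fe = 0.16369, O = 0.16369.
SiO2 (M=60.083): mol = 0.67140; Si = 0.67140, O = 1.34280.
ΣO = 2.70538; factor = 4/ΣO = 1.47854.
Fe apfu = 0.16369 × 1.47854 = 0.242.

0.242 Fe apfu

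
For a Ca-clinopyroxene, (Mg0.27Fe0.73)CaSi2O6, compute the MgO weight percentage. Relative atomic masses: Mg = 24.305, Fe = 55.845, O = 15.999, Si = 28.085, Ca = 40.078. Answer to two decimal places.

Molar mass of (Mg0.27Fe0.73)CaSi2O6 = 0.27×24.305 + 0.73×55.845 + 1×40.078 + 2×28.085 + 6×15.999 = 239.571 g/mol.
Each formula unit contains 0.27 Mg, equivalent to 0.27/1 = 0.2700 mol MgO.
M(MgO) = 1×24.305 + 1×15.999 = 40.304 g/mol.
Mass of MgO per formula unit = 0.2700 × 40.304 = 10.882 g.
MgO wt% = 10.882 / 239.571 × 100 = 4.54%.

4.54 wt%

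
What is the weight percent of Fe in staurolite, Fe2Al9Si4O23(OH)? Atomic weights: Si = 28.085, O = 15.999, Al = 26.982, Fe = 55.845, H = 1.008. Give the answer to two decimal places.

Molar mass of Fe2Al9Si4O23(OH): 2*55.845 + 9*26.982 + 4*28.085 + 24*15.999 + 1*1.008 = 851.852 g/mol.
Mass of Fe per formula unit: 2 × 55.845 = 111.690 g.
Weight fraction Fe = 111.690 / 851.852 = 0.1311.

13.11 wt%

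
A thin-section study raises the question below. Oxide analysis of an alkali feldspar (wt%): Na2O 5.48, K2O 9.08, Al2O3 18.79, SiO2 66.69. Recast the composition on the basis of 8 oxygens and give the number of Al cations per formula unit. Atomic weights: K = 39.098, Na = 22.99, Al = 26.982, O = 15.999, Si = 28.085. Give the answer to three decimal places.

Na2O (M=61.979): mol = 0.08842; Na = 0.17684, O = 0.08842.
K2O (M=94.195): mol = 0.09640; K = 0.19280, O = 0.09640.
Al2O3 (M=101.961): mol = 0.18429; Al = 0.36858, O = 0.55287.
SiO2 (M=60.083): mol = 1.10996; Si = 1.10996, O = 2.21992.
ΣO = 2.95761; factor = 8/ΣO = 2.70489.
Al apfu = 0.36858 × 2.70489 = 0.997.

0.997 Al apfu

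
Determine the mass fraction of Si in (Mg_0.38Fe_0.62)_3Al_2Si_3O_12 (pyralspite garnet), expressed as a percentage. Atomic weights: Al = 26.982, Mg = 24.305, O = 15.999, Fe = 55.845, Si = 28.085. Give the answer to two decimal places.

18.25 weight percent

Molar mass of (Mg_0.38Fe_0.62)_3Al_2Si_3O_12: 1.14·24.305 + 1.86·55.845 + 2·26.982 + 3·28.085 + 12·15.999 = 461.786 g/mol.
Mass of Si per formula unit: 3 × 28.085 = 84.255 g.
Weight fraction Si = 84.255 / 461.786 = 0.1825.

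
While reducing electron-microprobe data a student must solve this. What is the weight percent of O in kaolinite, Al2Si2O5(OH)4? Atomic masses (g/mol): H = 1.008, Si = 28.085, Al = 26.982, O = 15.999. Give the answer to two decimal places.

M(Al2Si2O5(OH)4) = 258.157 g/mol.
O contributes 9 × 15.999 = 143.991 g per mole.
143.991/258.157 = 0.5578 → 55.78%.

55.78 weight percent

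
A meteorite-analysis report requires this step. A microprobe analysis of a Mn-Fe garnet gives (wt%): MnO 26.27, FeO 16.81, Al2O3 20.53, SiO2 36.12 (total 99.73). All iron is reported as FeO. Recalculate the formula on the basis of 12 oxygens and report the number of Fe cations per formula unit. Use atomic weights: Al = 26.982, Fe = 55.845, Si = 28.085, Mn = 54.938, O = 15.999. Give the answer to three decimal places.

1.165 Fe apfu

26.27 wt% MnO ÷ 70.937 g/mol = 0.37033 mol, giving 0.37033 Mn and 0.37033 O.
16.81 wt% FeO ÷ 71.844 g/mol = 0.23398 mol, giving 0.23398 Fe and 0.23398 O.
20.53 wt% Al2O3 ÷ 101.961 g/mol = 0.20135 mol, giving 0.40270 Al and 0.60405 O.
36.12 wt% SiO2 ÷ 60.083 g/mol = 0.60117 mol, giving 0.60117 Si and 1.20234 O.
Oxygen sums to 2.41070; scaling by 12/2.41070 = 4.97781 puts the formula on 12 O.
Fe: 0.23398 × 4.97781 = 1.165 atoms per formula unit.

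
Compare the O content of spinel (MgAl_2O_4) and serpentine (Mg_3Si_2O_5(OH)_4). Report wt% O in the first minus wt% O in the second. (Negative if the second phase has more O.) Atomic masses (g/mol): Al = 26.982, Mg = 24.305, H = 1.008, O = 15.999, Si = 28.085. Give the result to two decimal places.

First mineral: 63.996 g O in 142.265 g formula = 44.98 wt% O.
Second mineral: 143.991 g O in 277.108 g formula = 51.96 wt% O.
44.98% − 51.96% gives a difference of -6.98 percentage points.

-6.98 percentage points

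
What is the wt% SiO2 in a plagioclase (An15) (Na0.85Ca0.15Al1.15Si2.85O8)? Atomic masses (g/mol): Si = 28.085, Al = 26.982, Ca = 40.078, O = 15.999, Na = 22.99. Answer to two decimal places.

64.71 wt%

M(Na0.85Ca0.15Al1.15Si2.85O8) = 264.617 g/mol; M(SiO2) = 60.083 g/mol.
Moles SiO2 per formula unit = 2.85 Si ÷ 1 = 2.8500.
SiO2 fraction = (2.8500 × 60.083) / 264.617 = 171.237/264.617 = 0.6471.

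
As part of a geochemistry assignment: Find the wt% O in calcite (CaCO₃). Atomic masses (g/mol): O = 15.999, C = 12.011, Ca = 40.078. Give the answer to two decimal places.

Molar mass of CaCO₃: 1×40.078 + 1×12.011 + 3×15.999 = 100.086 g/mol.
Mass of O per formula unit: 3 × 15.999 = 47.997 g.
Weight fraction O = 47.997 / 100.086 = 0.4796.

47.96 mass %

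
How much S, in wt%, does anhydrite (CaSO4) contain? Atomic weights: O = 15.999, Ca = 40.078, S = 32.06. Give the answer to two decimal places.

23.55 wt%

Molar mass of CaSO4: 1·40.078 + 1·32.06 + 4·15.999 = 136.134 g/mol.
Mass of S per formula unit: 1 × 32.06 = 32.060 g.
Weight fraction S = 32.060 / 136.134 = 0.2355.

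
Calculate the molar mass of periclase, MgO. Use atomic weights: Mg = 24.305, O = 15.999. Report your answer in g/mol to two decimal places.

The formula mass is the sum 1*24.305 + 1*15.999.

40.30 g/mol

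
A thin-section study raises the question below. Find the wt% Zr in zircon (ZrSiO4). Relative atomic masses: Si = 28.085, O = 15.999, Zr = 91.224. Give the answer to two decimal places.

Molar mass of ZrSiO4: 1×91.224 + 1×28.085 + 4×15.999 = 183.305 g/mol.
Mass of Zr per formula unit: 1 × 91.224 = 91.224 g.
Weight fraction Zr = 91.224 / 183.305 = 0.4977.

49.77 mass %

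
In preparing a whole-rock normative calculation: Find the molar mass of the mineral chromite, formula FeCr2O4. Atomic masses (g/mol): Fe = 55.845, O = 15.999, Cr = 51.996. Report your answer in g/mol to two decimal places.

223.83 g/mol

Fe: 1 × 55.845 = 55.8450
Cr: 2 × 51.996 = 103.9920
O: 4 × 15.999 = 63.9960
Summing the contributions gives the formula mass.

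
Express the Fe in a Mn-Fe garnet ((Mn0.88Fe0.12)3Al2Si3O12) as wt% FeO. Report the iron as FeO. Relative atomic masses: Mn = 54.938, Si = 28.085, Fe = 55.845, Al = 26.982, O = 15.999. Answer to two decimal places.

Formula mass = 495.348 g/mol.
0.36 Fe → 0.3600 mol FeO per formula unit; M(FeO) = 71.844, so FeO mass = 25.864 g.
25.864/495.348 × 100 = 5.22 wt%.

5.22 wt%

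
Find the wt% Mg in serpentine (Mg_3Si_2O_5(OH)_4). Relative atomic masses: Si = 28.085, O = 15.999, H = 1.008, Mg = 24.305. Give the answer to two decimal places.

Molar mass of Mg_3Si_2O_5(OH)_4: 3·24.305 + 2·28.085 + 9·15.999 + 4·1.008 = 277.108 g/mol.
Mass of Mg per formula unit: 3 × 24.305 = 72.915 g.
Weight fraction Mg = 72.915 / 277.108 = 0.2631.

26.31 wt%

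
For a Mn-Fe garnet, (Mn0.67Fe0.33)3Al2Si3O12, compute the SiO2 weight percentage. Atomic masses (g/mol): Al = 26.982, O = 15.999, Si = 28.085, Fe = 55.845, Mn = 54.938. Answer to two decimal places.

Molar mass of (Mn0.67Fe0.33)3Al2Si3O12 = 2.01×54.938 + 0.99×55.845 + 2×26.982 + 3×28.085 + 12×15.999 = 495.919 g/mol.
Each formula unit contains 3 Si, equivalent to 3/1 = 3.0000 mol SiO2.
M(SiO2) = 1×28.085 + 2×15.999 = 60.083 g/mol.
Mass of SiO2 per formula unit = 3.0000 × 60.083 = 180.249 g.
SiO2 wt% = 180.249 / 495.919 × 100 = 36.35%.

36.35 wt%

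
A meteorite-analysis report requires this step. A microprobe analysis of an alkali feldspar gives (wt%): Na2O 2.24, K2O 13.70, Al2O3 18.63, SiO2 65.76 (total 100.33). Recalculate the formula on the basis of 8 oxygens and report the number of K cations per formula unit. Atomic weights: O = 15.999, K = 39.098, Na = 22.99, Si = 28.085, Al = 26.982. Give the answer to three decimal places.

0.797 K apfu

2.24 wt% Na2O ÷ 61.979 g/mol = 0.03614 mol, giving 0.07228 Na and 0.03614 O.
13.70 wt% K2O ÷ 94.195 g/mol = 0.14544 mol, giving 0.29088 K and 0.14544 O.
18.63 wt% Al2O3 ÷ 101.961 g/mol = 0.18272 mol, giving 0.36544 Al and 0.54816 O.
65.76 wt% SiO2 ÷ 60.083 g/mol = 1.09449 mol, giving 1.09449 Si and 2.18898 O.
Oxygen sums to 2.91872; scaling by 8/2.91872 = 2.74093 puts the formula on 8 O.
K: 0.29088 × 2.74093 = 0.797 atoms per formula unit.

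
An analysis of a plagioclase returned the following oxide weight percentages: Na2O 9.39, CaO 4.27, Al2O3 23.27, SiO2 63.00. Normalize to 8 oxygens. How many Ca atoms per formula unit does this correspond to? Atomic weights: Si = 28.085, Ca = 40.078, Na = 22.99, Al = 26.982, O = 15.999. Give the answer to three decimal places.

Na2O: 9.39/61.979 = 0.15150 mol → 0.30300 mol Na, 0.15150 mol O.
CaO: 4.27/56.077 = 0.07615 mol → 0.07615 mol Ca, 0.07615 mol O.
Al2O3: 23.27/101.961 = 0.22822 mol → 0.45644 mol Al, 0.68466 mol O.
SiO2: 63.00/60.083 = 1.04855 mol → 1.04855 mol Si, 2.09710 mol O.
Total oxygen = 3.00941 mol. Normalization factor = 8/3.00941 = 2.65833.
Ca per 8 O = 0.07615 × 2.65833 = 0.202.

0.202 Ca apfu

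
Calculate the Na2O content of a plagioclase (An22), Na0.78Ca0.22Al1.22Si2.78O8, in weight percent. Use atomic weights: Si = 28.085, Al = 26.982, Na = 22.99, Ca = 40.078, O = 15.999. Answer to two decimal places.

9.10 wt%

M(Na0.78Ca0.22Al1.22Si2.78O8) = 265.736 g/mol; M(Na2O) = 61.979 g/mol.
Moles Na2O per formula unit = 0.78 Na ÷ 2 = 0.3900.
Na2O fraction = (0.3900 × 61.979) / 265.736 = 24.172/265.736 = 0.0910.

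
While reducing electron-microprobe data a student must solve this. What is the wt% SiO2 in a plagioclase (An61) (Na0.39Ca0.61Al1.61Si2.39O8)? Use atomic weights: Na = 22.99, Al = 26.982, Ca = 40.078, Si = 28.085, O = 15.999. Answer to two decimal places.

M(Na0.39Ca0.61Al1.61Si2.39O8) = 271.970 g/mol; M(SiO2) = 60.083 g/mol.
Moles SiO2 per formula unit = 2.39 Si ÷ 1 = 2.3900.
SiO2 fraction = (2.3900 × 60.083) / 271.970 = 143.598/271.970 = 0.5280.

52.80 wt%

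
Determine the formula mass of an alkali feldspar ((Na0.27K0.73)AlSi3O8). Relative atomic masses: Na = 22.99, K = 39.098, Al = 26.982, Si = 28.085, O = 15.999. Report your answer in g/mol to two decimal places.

273.98 g/mol

Na: 0.27 × 22.99 = 6.2073
K: 0.73 × 39.098 = 28.5415
Al: 1 × 26.982 = 26.9820
Si: 3 × 28.085 = 84.2550
O: 8 × 15.999 = 127.9920
Summing the contributions gives the formula mass.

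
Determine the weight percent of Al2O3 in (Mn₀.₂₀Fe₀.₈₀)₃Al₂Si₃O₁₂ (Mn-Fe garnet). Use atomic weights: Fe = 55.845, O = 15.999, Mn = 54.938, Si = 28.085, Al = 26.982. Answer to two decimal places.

20.51 wt%

M((Mn₀.₂₀Fe₀.₈₀)₃Al₂Si₃O₁₂) = 497.198 g/mol; M(Al2O3) = 101.961 g/mol.
Moles Al2O3 per formula unit = 2 Al ÷ 2 = 1.0000.
Al2O3 fraction = (1.0000 × 101.961) / 497.198 = 101.961/497.198 = 0.2051.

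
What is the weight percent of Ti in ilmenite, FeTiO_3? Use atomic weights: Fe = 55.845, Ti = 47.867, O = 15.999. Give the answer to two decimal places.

M(FeTiO_3) = 151.709 g/mol.
Ti contributes 1 × 47.867 = 47.867 g per mole.
47.867/151.709 = 0.3155 → 31.55%.

31.55 mass %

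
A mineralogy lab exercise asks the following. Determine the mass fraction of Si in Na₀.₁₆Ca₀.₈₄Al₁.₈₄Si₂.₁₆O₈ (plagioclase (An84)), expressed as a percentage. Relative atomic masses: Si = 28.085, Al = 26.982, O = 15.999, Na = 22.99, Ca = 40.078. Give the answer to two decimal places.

22.01 mass %

Molar mass of Na₀.₁₆Ca₀.₈₄Al₁.₈₄Si₂.₁₆O₈: 0.16*22.99 + 0.84*40.078 + 1.84*26.982 + 2.16*28.085 + 8*15.999 = 275.646 g/mol.
Mass of Si per formula unit: 2.16 × 28.085 = 60.664 g.
Weight fraction Si = 60.664 / 275.646 = 0.2201.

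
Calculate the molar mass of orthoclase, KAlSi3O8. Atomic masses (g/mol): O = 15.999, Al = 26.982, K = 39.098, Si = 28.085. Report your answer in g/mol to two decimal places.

278.33 g/mol

The formula mass is the sum 1*39.098 + 1*26.982 + 3*28.085 + 8*15.999.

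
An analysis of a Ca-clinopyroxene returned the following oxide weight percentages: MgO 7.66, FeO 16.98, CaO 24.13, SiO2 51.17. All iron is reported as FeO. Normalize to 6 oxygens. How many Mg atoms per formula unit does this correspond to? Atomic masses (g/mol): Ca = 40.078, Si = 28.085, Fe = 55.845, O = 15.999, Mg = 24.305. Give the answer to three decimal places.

MgO: 7.66/40.304 = 0.19006 mol → 0.19006 mol Mg, 0.19006 mol O.
FeO: 16.98/71.844 = 0.23635 mol → 0.23635 mol Fe, 0.23635 mol O.
CaO: 24.13/56.077 = 0.43030 mol → 0.43030 mol Ca, 0.43030 mol O.
SiO2: 51.17/60.083 = 0.85166 mol → 0.85166 mol Si, 1.70332 mol O.
Total oxygen = 2.56003 mol. Normalization factor = 6/2.56003 = 2.34372.
Mg per 6 O = 0.19006 × 2.34372 = 0.445.

0.445 Mg apfu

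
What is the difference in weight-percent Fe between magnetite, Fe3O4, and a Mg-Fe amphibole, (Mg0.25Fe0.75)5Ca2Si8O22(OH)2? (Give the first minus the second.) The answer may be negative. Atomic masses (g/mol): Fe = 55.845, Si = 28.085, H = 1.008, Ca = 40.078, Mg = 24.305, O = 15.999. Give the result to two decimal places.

49.86 percentage points

First mineral: 167.535 g Fe in 231.531 g formula = 72.36 wt% Fe.
Second mineral: 209.419 g Fe in 930.628 g formula = 22.50 wt% Fe.
72.36% − 22.50% gives a difference of 49.86 percentage points.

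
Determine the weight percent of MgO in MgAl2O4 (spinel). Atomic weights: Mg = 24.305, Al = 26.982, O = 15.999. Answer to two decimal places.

Molar mass of MgAl2O4 = 1·24.305 + 2·26.982 + 4·15.999 = 142.265 g/mol.
Each formula unit contains 1 Mg, equivalent to 1/1 = 1.0000 mol MgO.
M(MgO) = 1×24.305 + 1×15.999 = 40.304 g/mol.
Mass of MgO per formula unit = 1.0000 × 40.304 = 40.304 g.
MgO wt% = 40.304 / 142.265 × 100 = 28.33%.

28.33 wt%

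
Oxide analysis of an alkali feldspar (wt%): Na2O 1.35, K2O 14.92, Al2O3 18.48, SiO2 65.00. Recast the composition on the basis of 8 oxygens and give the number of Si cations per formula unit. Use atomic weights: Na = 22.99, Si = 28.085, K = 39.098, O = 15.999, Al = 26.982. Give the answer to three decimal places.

1.35 wt% Na2O ÷ 61.979 g/mol = 0.02178 mol, giving 0.04356 Na and 0.02178 O.
14.92 wt% K2O ÷ 94.195 g/mol = 0.15839 mol, giving 0.31678 K and 0.15839 O.
18.48 wt% Al2O3 ÷ 101.961 g/mol = 0.18125 mol, giving 0.36250 Al and 0.54375 O.
65.00 wt% SiO2 ÷ 60.083 g/mol = 1.08184 mol, giving 1.08184 Si and 2.16368 O.
Oxygen sums to 2.88760; scaling by 8/2.88760 = 2.77047 puts the formula on 8 O.
Si: 1.08184 × 2.77047 = 2.997 atoms per formula unit.

2.997 Si apfu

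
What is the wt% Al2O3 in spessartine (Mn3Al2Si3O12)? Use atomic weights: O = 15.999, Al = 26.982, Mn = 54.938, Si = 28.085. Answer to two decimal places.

20.60 wt%

Formula mass = 495.021 g/mol.
2 Al → 1.0000 mol Al2O3 per formula unit; M(Al2O3) = 101.961, so Al2O3 mass = 101.961 g.
101.961/495.021 × 100 = 20.60 wt%.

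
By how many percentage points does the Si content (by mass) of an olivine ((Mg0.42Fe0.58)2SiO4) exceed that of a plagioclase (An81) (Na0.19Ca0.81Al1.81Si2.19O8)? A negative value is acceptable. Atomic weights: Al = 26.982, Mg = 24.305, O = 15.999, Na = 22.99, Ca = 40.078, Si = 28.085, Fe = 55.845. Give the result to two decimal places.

-6.51 percentage points

M((Mg0.42Fe0.58)2SiO4) = 177.277 g/mol, so wt% Si = 28.085/177.277 × 100 = 15.84%.
M(Na0.19Ca0.81Al1.81Si2.19O8) = 275.167 g/mol, so wt% Si = 61.506/275.167 × 100 = 22.35%.
15.84 − 22.35 = -6.51 pp.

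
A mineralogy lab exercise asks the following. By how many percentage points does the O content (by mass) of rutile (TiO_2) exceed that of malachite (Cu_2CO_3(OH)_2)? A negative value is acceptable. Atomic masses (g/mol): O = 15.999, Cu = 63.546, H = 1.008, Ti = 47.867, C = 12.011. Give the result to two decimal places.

M(TiO_2) = 79.865 g/mol, so wt% O = 31.998/79.865 × 100 = 40.07%.
M(Cu_2CO_3(OH)_2) = 221.114 g/mol, so wt% O = 79.995/221.114 × 100 = 36.18%.
40.07 − 36.18 = 3.89 pp.

3.89 percentage points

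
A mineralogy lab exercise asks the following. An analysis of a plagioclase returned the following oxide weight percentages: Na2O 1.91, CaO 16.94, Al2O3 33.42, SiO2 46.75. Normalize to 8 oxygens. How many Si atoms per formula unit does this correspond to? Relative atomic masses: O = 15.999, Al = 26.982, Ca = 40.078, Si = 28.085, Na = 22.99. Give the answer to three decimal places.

Na2O: 1.91/61.979 = 0.03082 mol → 0.06164 mol Na, 0.03082 mol O.
CaO: 16.94/56.077 = 0.30208 mol → 0.30208 mol Ca, 0.30208 mol O.
Al2O3: 33.42/101.961 = 0.32777 mol → 0.65554 mol Al, 0.98331 mol O.
SiO2: 46.75/60.083 = 0.77809 mol → 0.77809 mol Si, 1.55618 mol O.
Total oxygen = 2.87239 mol. Normalization factor = 8/2.87239 = 2.78514.
Si per 8 O = 0.77809 × 2.78514 = 2.167.

2.167 Si apfu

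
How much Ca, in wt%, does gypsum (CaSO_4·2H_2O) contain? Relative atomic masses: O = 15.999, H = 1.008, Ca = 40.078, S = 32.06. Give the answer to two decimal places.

23.28 wt%

Molar mass of CaSO_4·2H_2O: 1·40.078 + 1·32.06 + 6·15.999 + 4·1.008 = 172.164 g/mol.
Mass of Ca per formula unit: 1 × 40.078 = 40.078 g.
Weight fraction Ca = 40.078 / 172.164 = 0.2328.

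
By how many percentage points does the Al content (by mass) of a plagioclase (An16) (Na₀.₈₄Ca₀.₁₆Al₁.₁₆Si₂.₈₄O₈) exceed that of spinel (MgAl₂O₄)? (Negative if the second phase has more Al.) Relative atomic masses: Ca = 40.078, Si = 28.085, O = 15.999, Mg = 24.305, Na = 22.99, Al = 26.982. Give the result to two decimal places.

First mineral: 31.299 g Al in 264.777 g formula = 11.82 wt% Al.
Second mineral: 53.964 g Al in 142.265 g formula = 37.93 wt% Al.
11.82% − 37.93% gives a difference of -26.11 percentage points.

-26.11 percentage points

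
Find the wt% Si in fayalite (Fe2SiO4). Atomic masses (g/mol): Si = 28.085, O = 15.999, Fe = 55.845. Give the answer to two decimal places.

M(Fe2SiO4) = 203.771 g/mol.
Si contributes 1 × 28.085 = 28.085 g per mole.
28.085/203.771 = 0.1378 → 13.78%.

13.78 mass %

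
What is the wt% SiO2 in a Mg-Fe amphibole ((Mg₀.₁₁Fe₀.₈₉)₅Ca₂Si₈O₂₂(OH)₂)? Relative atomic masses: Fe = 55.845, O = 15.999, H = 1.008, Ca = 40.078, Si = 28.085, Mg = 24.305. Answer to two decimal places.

50.45 wt%

Molar mass of (Mg₀.₁₁Fe₀.₈₉)₅Ca₂Si₈O₂₂(OH)₂ = 0.55×24.305 + 4.45×55.845 + 2×40.078 + 8×28.085 + 24×15.999 + 2×1.008 = 952.706 g/mol.
Each formula unit contains 8 Si, equivalent to 8/1 = 8.0000 mol SiO2.
M(SiO2) = 1×28.085 + 2×15.999 = 60.083 g/mol.
Mass of SiO2 per formula unit = 8.0000 × 60.083 = 480.664 g.
SiO2 wt% = 480.664 / 952.706 × 100 = 50.45%.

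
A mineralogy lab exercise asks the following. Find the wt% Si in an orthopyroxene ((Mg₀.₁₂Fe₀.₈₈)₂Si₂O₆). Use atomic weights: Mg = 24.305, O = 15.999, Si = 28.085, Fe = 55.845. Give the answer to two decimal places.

M((Mg₀.₁₂Fe₀.₈₈)₂Si₂O₆) = 256.284 g/mol.
Si contributes 2 × 28.085 = 56.170 g per mole.
56.170/256.284 = 0.2192 → 21.92%.

21.92 wt%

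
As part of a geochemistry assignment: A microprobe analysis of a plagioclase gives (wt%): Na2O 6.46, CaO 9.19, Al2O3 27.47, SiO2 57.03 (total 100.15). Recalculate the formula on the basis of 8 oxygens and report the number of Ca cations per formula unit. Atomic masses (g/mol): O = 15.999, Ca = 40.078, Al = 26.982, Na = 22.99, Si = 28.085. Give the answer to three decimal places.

0.441 Ca apfu

Na2O: 6.46/61.979 = 0.10423 mol → 0.20846 mol Na, 0.10423 mol O.
CaO: 9.19/56.077 = 0.16388 mol → 0.16388 mol Ca, 0.16388 mol O.
Al2O3: 27.47/101.961 = 0.26942 mol → 0.53884 mol Al, 0.80826 mol O.
SiO2: 57.03/60.083 = 0.94919 mol → 0.94919 mol Si, 1.89838 mol O.
Total oxygen = 2.97475 mol. Normalization factor = 8/2.97475 = 2.68930.
Ca per 8 O = 0.16388 × 2.68930 = 0.441.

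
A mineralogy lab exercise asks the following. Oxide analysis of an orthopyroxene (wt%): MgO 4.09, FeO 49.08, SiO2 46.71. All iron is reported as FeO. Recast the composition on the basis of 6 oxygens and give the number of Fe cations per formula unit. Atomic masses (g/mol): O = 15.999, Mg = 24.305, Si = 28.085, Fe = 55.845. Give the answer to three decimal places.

4.09 wt% MgO ÷ 40.304 g/mol = 0.10148 mol, giving 0.10148 Mg and 0.10148 O.
49.08 wt% FeO ÷ 71.844 g/mol = 0.68315 mol, giving 0.68315 Fe and 0.68315 O.
46.71 wt% SiO2 ÷ 60.083 g/mol = 0.77742 mol, giving 0.77742 Si and 1.55484 O.
Oxygen sums to 2.33947; scaling by 6/2.33947 = 2.56468 puts the formula on 6 O.
Fe: 0.68315 × 2.56468 = 1.752 atoms per formula unit.

1.752 Fe apfu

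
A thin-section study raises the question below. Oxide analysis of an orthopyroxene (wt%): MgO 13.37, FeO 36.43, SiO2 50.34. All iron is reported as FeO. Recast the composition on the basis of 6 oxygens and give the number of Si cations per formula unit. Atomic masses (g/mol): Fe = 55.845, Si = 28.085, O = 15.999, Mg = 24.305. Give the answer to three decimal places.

1.999 Si apfu

MgO (M=40.304): mol = 0.33173; Mg = 0.33173, O = 0.33173.
FeO (M=71.844): mol = 0.50707; Fe = 0.50707, O = 0.50707.
SiO2 (M=60.083): mol = 0.83784; Si = 0.83784, O = 1.67568.
ΣO = 2.51448; factor = 6/ΣO = 2.38618.
Si apfu = 0.83784 × 2.38618 = 1.999.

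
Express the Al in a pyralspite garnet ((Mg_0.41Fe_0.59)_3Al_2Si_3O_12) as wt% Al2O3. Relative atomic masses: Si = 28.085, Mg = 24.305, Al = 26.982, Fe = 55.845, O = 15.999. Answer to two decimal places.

22.22 wt%

Formula mass = 458.948 g/mol.
2 Al → 1.0000 mol Al2O3 per formula unit; M(Al2O3) = 101.961, so Al2O3 mass = 101.961 g.
101.961/458.948 × 100 = 22.22 wt%.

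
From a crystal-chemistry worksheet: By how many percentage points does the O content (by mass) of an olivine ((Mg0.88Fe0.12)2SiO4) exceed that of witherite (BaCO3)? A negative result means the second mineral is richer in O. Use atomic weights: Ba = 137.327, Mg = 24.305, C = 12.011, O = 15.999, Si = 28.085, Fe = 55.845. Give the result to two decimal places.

O in (Mg0.88Fe0.12)2SiO4: molar mass 148.261 g/mol; 4×15.999 = 63.996 g → 43.16 wt%.
O in BaCO3: molar mass 197.335 g/mol; 3×15.999 = 47.997 g → 24.32 wt%.
Difference = 43.16 − 24.32 = 18.84 percentage points.

18.84 percentage points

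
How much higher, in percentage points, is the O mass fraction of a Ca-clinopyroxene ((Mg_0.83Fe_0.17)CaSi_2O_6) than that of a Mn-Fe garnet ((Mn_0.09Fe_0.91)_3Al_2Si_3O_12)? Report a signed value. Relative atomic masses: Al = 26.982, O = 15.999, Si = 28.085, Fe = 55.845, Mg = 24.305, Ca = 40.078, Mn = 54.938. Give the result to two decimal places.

O in (Mg_0.83Fe_0.17)CaSi_2O_6: molar mass 221.909 g/mol; 6×15.999 = 95.994 g → 43.26 wt%.
O in (Mn_0.09Fe_0.91)_3Al_2Si_3O_12: molar mass 497.497 g/mol; 12×15.999 = 191.988 g → 38.59 wt%.
Difference = 43.26 − 38.59 = 4.67 percentage points.

4.67 percentage points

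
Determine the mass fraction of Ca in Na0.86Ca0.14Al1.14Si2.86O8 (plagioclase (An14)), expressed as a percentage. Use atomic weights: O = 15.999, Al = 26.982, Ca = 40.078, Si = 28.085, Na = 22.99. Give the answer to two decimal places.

2.12 mass %

Formula mass = 0.86·22.99 + 0.14·40.078 + 1.14·26.982 + 2.86·28.085 + 8·15.999 = 264.457 g/mol, of which 5.611 g is Ca.
So Ca makes up 5.611/264.457 = 0.0212 of the mass, i.e. 2.12%.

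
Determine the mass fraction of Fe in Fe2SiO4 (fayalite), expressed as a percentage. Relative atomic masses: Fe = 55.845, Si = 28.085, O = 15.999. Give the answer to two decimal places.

M(Fe2SiO4) = 203.771 g/mol.
Fe contributes 2 × 55.845 = 111.690 g per mole.
111.690/203.771 = 0.5481 → 54.81%.

54.81 mass %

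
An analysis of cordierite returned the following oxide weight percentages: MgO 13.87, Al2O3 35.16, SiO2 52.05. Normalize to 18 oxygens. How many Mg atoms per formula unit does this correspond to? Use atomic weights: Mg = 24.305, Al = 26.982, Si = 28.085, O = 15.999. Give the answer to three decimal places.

1.991 Mg apfu

13.87 wt% MgO ÷ 40.304 g/mol = 0.34413 mol, giving 0.34413 Mg and 0.34413 O.
35.16 wt% Al2O3 ÷ 101.961 g/mol = 0.34484 mol, giving 0.68968 Al and 1.03452 O.
52.05 wt% SiO2 ÷ 60.083 g/mol = 0.86630 mol, giving 0.86630 Si and 1.73260 O.
Oxygen sums to 3.11125; scaling by 18/3.11125 = 5.78546 puts the formula on 18 O.
Mg: 0.34413 × 5.78546 = 1.991 atoms per formula unit.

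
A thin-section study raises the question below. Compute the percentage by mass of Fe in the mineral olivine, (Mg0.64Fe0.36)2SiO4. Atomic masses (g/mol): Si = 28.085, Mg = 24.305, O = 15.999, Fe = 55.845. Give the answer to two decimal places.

24.61 weight percent

M((Mg0.64Fe0.36)2SiO4) = 163.400 g/mol.
Fe contributes 0.72 × 55.845 = 40.208 g per mole.
40.208/163.400 = 0.2461 → 24.61%.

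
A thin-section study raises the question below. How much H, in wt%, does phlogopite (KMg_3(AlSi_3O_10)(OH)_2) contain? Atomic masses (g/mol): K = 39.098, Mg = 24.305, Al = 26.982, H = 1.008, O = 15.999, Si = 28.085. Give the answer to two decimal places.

M(KMg_3(AlSi_3O_10)(OH)_2) = 417.254 g/mol.
H contributes 2 × 1.008 = 2.016 g per mole.
2.016/417.254 = 0.0048 → 0.48%.

0.48 wt%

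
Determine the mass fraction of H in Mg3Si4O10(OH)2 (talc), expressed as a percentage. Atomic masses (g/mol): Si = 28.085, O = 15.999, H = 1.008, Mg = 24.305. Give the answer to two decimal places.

Formula mass = 3×24.305 + 4×28.085 + 12×15.999 + 2×1.008 = 379.259 g/mol, of which 2.016 g is H.
So H makes up 2.016/379.259 = 0.0053 of the mass, i.e. 0.53%.

0.53 mass %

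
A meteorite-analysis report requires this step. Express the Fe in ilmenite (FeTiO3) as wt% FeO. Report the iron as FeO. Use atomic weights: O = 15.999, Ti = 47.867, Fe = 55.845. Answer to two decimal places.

47.36 wt%

Formula mass = 151.709 g/mol.
1 Fe → 1.0000 mol FeO per formula unit; M(FeO) = 71.844, so FeO mass = 71.844 g.
71.844/151.709 × 100 = 47.36 wt%.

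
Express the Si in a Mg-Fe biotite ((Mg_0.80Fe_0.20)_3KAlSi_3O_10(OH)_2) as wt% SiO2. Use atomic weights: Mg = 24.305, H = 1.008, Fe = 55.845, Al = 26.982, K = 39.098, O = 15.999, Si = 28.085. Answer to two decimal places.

Molar mass of (Mg_0.80Fe_0.20)_3KAlSi_3O_10(OH)_2 = 2.40×24.305 + 0.60×55.845 + 1×39.098 + 1×26.982 + 3×28.085 + 12×15.999 + 2×1.008 = 436.178 g/mol.
Each formula unit contains 3 Si, equivalent to 3/1 = 3.0000 mol SiO2.
M(SiO2) = 1×28.085 + 2×15.999 = 60.083 g/mol.
Mass of SiO2 per formula unit = 3.0000 × 60.083 = 180.249 g.
SiO2 wt% = 180.249 / 436.178 × 100 = 41.32%.

41.32 wt%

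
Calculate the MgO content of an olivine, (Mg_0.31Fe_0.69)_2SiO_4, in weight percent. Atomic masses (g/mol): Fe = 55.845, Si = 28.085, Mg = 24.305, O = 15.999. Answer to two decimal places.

13.56 wt%

Molar mass of (Mg_0.31Fe_0.69)_2SiO_4 = 0.62*24.305 + 1.38*55.845 + 1*28.085 + 4*15.999 = 184.216 g/mol.
Each formula unit contains 0.62 Mg, equivalent to 0.62/1 = 0.6200 mol MgO.
M(MgO) = 1×24.305 + 1×15.999 = 40.304 g/mol.
Mass of MgO per formula unit = 0.6200 × 40.304 = 24.988 g.
MgO wt% = 24.988 / 184.216 × 100 = 13.56%.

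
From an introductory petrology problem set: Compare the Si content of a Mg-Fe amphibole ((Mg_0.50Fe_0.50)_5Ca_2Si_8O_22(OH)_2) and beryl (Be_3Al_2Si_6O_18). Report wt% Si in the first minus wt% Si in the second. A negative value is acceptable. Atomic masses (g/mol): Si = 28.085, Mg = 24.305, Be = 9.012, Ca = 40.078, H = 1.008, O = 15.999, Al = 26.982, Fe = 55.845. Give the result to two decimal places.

First mineral: 224.680 g Si in 891.203 g formula = 25.21 wt% Si.
Second mineral: 168.510 g Si in 537.492 g formula = 31.35 wt% Si.
25.21% − 31.35% gives a difference of -6.14 percentage points.

-6.14 percentage points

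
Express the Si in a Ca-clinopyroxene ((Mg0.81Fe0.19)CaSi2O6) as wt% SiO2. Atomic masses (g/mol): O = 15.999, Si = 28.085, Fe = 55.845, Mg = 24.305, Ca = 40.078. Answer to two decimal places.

Formula mass = 222.540 g/mol.
2 Si → 2.0000 mol SiO2 per formula unit; M(SiO2) = 60.083, so SiO2 mass = 120.166 g.
120.166/222.540 × 100 = 54.00 wt%.

54.00 wt%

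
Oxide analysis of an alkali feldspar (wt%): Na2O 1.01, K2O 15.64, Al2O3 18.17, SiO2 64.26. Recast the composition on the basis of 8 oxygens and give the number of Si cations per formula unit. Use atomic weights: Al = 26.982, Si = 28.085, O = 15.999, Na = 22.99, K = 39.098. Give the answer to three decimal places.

1.01 wt% Na2O ÷ 61.979 g/mol = 0.01630 mol, giving 0.03260 Na and 0.01630 O.
15.64 wt% K2O ÷ 94.195 g/mol = 0.16604 mol, giving 0.33208 K and 0.16604 O.
18.17 wt% Al2O3 ÷ 101.961 g/mol = 0.17821 mol, giving 0.35642 Al and 0.53463 O.
64.26 wt% SiO2 ÷ 60.083 g/mol = 1.06952 mol, giving 1.06952 Si and 2.13904 O.
Oxygen sums to 2.85601; scaling by 8/2.85601 = 2.80111 puts the formula on 8 O.
Si: 1.06952 × 2.80111 = 2.996 atoms per formula unit.

2.996 Si apfu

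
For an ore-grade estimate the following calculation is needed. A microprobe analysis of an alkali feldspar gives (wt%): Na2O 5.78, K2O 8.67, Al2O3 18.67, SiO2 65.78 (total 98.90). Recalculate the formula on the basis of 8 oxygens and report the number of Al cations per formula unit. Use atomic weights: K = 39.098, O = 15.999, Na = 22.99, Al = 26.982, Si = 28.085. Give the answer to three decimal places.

1.002 Al apfu

5.78 wt% Na2O ÷ 61.979 g/mol = 0.09326 mol, giving 0.18652 Na and 0.09326 O.
8.67 wt% K2O ÷ 94.195 g/mol = 0.09204 mol, giving 0.18408 K and 0.09204 O.
18.67 wt% Al2O3 ÷ 101.961 g/mol = 0.18311 mol, giving 0.36622 Al and 0.54933 O.
65.78 wt% SiO2 ÷ 60.083 g/mol = 1.09482 mol, giving 1.09482 Si and 2.18964 O.
Oxygen sums to 2.92427; scaling by 8/2.92427 = 2.73573 puts the formula on 8 O.
Al: 0.36622 × 2.73573 = 1.002 atoms per formula unit.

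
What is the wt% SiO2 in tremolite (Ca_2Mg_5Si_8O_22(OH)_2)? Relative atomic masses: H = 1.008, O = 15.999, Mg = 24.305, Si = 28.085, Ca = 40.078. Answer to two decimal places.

M(Ca_2Mg_5Si_8O_22(OH)_2) = 812.353 g/mol; M(SiO2) = 60.083 g/mol.
Moles SiO2 per formula unit = 8 Si ÷ 1 = 8.0000.
SiO2 fraction = (8.0000 × 60.083) / 812.353 = 480.664/812.353 = 0.5917.

59.17 wt%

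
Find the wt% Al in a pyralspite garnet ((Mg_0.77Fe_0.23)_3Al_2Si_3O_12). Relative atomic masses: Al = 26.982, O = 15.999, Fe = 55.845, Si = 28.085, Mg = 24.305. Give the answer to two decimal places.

12.70 weight percent

Formula mass = 2.31×24.305 + 0.69×55.845 + 2×26.982 + 3×28.085 + 12×15.999 = 424.885 g/mol, of which 53.964 g is Al.
So Al makes up 53.964/424.885 = 0.1270 of the mass, i.e. 12.70%.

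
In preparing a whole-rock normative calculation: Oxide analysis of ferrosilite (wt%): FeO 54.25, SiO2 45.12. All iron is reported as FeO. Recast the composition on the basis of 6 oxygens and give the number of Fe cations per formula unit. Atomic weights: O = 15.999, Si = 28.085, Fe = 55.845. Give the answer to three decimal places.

2.007 Fe apfu

FeO: 54.25/71.844 = 0.75511 mol → 0.75511 mol Fe, 0.75511 mol O.
SiO2: 45.12/60.083 = 0.75096 mol → 0.75096 mol Si, 1.50192 mol O.
Total oxygen = 2.25703 mol. Normalization factor = 6/2.25703 = 2.65836.
Fe per 6 O = 0.75511 × 2.65836 = 2.007.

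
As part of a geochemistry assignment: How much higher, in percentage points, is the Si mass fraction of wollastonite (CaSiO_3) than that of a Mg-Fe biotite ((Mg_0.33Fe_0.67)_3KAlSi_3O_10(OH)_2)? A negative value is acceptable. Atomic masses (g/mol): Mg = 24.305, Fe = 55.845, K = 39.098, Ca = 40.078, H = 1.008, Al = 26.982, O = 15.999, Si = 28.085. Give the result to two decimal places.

M(CaSiO_3) = 116.160 g/mol, so wt% Si = 28.085/116.160 × 100 = 24.18%.
M((Mg_0.33Fe_0.67)_3KAlSi_3O_10(OH)_2) = 480.649 g/mol, so wt% Si = 84.255/480.649 × 100 = 17.53%.
24.18 − 17.53 = 6.65 pp.

6.65 percentage points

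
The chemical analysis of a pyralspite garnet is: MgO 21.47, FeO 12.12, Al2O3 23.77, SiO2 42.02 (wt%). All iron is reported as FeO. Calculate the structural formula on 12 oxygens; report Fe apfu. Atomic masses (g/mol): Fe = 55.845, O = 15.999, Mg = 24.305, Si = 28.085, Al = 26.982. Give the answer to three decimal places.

MgO (M=40.304): mol = 0.53270; Mg = 0.53270, O = 0.53270.
FeO (M=71.844): mol = 0.16870; Fe = 0.16870, O = 0.16870.
Al2O3 (M=101.961): mol = 0.23313; Al = 0.46626, O = 0.69939.
SiO2 (M=60.083): mol = 0.69937; Si = 0.69937, O = 1.39874.
ΣO = 2.79953; factor = 12/ΣO = 4.28643.
Fe apfu = 0.16870 × 4.28643 = 0.723.

0.723 Fe apfu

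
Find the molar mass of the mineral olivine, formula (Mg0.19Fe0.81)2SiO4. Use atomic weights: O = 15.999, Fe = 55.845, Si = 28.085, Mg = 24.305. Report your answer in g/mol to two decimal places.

191.79 g/mol

M = 0.38*24.305 + 1.62*55.845 + 1*28.085 + 4*15.999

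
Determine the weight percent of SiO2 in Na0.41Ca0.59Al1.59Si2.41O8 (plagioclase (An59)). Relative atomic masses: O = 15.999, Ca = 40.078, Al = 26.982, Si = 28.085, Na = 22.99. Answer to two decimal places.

Molar mass of Na0.41Ca0.59Al1.59Si2.41O8 = 0.41×22.99 + 0.59×40.078 + 1.59×26.982 + 2.41×28.085 + 8×15.999 = 271.650 g/mol.
Each formula unit contains 2.41 Si, equivalent to 2.41/1 = 2.4100 mol SiO2.
M(SiO2) = 1×28.085 + 2×15.999 = 60.083 g/mol.
Mass of SiO2 per formula unit = 2.4100 × 60.083 = 144.800 g.
SiO2 wt% = 144.800 / 271.650 × 100 = 53.30%.

53.30 wt%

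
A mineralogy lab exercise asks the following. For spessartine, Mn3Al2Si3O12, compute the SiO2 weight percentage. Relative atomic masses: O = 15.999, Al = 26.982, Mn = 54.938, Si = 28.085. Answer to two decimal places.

Molar mass of Mn3Al2Si3O12 = 3×54.938 + 2×26.982 + 3×28.085 + 12×15.999 = 495.021 g/mol.
Each formula unit contains 3 Si, equivalent to 3/1 = 3.0000 mol SiO2.
M(SiO2) = 1×28.085 + 2×15.999 = 60.083 g/mol.
Mass of SiO2 per formula unit = 3.0000 × 60.083 = 180.249 g.
SiO2 wt% = 180.249 / 495.021 × 100 = 36.41%.

36.41 wt%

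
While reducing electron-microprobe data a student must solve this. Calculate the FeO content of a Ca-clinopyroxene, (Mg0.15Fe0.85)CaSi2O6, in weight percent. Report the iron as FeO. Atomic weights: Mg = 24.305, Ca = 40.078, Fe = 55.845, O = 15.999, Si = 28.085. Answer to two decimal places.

Molar mass of (Mg0.15Fe0.85)CaSi2O6 = 0.15·24.305 + 0.85·55.845 + 1·40.078 + 2·28.085 + 6·15.999 = 243.356 g/mol.
Each formula unit contains 0.85 Fe, equivalent to 0.85/1 = 0.8500 mol FeO.
M(FeO) = 1×55.845 + 1×15.999 = 71.844 g/mol.
Mass of FeO per formula unit = 0.8500 × 71.844 = 61.067 g.
FeO wt% = 61.067 / 243.356 × 100 = 25.09%.

25.09 wt%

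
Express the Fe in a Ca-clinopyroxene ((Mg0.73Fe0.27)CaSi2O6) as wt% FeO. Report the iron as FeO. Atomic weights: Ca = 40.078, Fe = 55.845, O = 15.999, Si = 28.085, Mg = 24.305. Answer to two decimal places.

Formula mass = 225.063 g/mol.
0.27 Fe → 0.2700 mol FeO per formula unit; M(FeO) = 71.844, so FeO mass = 19.398 g.
19.398/225.063 × 100 = 8.62 wt%.

8.62 wt%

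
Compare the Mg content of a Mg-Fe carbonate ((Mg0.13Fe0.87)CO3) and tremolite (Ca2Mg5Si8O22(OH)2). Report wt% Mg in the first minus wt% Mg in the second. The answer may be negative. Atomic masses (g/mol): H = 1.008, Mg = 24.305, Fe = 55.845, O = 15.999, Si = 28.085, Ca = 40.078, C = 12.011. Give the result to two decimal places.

-12.13 percentage points

First mineral: 3.160 g Mg in 111.753 g formula = 2.83 wt% Mg.
Second mineral: 121.525 g Mg in 812.353 g formula = 14.96 wt% Mg.
2.83% − 14.96% gives a difference of -12.13 percentage points.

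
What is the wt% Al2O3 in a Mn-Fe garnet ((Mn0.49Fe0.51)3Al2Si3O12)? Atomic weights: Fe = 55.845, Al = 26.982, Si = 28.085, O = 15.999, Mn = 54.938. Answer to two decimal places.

Formula mass = 496.409 g/mol.
2 Al → 1.0000 mol Al2O3 per formula unit; M(Al2O3) = 101.961, so Al2O3 mass = 101.961 g.
101.961/496.409 × 100 = 20.54 wt%.

20.54 wt%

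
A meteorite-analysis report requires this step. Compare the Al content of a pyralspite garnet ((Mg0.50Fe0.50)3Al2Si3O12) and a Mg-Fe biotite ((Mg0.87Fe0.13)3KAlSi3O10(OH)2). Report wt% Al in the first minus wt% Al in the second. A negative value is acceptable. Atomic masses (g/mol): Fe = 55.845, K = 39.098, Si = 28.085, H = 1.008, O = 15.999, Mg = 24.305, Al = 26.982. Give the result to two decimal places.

First mineral: 53.964 g Al in 450.432 g formula = 11.98 wt% Al.
Second mineral: 26.982 g Al in 429.555 g formula = 6.28 wt% Al.
11.98% − 6.28% gives a difference of 5.70 percentage points.

5.70 percentage points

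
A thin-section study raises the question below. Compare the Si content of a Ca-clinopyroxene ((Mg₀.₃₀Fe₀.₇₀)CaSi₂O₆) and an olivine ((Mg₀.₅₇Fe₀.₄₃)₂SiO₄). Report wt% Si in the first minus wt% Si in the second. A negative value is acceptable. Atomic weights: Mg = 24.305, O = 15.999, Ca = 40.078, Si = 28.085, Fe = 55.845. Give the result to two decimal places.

6.80 percentage points

M((Mg₀.₃₀Fe₀.₇₀)CaSi₂O₆) = 238.625 g/mol, so wt% Si = 56.170/238.625 × 100 = 23.54%.
M((Mg₀.₅₇Fe₀.₄₃)₂SiO₄) = 167.815 g/mol, so wt% Si = 28.085/167.815 × 100 = 16.74%.
23.54 − 16.74 = 6.80 pp.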